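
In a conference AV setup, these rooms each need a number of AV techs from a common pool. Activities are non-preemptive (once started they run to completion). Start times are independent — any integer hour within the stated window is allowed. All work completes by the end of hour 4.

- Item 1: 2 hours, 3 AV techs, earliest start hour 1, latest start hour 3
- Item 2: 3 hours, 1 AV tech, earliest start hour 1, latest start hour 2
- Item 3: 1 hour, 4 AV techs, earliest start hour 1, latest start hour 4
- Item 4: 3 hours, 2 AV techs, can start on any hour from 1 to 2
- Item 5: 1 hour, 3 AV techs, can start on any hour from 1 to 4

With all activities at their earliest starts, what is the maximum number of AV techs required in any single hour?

Early-start schedule: Item 1@1, Item 2@1, Item 3@1, Item 4@1, Item 5@1.
Load per hour: hour 1: 13, hour 2: 6, hour 3: 3, hour 4: 0.
Peak is 13.

13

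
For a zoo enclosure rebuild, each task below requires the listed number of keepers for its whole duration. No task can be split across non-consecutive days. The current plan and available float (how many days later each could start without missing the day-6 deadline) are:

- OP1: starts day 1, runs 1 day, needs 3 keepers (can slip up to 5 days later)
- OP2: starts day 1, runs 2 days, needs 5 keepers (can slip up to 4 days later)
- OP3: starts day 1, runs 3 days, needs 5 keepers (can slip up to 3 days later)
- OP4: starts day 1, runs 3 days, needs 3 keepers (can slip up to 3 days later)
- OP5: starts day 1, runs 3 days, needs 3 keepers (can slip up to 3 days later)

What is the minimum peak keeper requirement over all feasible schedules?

Early-start (OP1@1, OP2@1, OP3@1, OP4@1, OP5@1) gives peak 19: d1:19  d2:16  d3:11  d4:0  d5:0  d6:0.
Shift OP2→2, OP3→4, OP5→4.
Schedule OP1@1, OP2@2, OP3@4, OP4@1, OP5@4: d1:6  d2:8  d3:8  d4:8  d5:8  d6:8 — peak 8.
Total keeper-days = 46 over 6 days ⇒ peak ≥ ⌈46/6⌉ = 8, so 8 is optimal.

8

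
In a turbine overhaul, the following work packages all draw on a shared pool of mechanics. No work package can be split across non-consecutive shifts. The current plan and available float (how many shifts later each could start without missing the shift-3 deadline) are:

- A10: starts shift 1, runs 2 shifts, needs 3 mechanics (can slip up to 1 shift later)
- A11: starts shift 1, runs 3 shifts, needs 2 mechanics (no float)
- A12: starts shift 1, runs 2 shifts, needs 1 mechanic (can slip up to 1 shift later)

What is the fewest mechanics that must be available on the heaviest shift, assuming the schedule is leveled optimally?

6

Schedule A10@1, A11@1, A12@1: s1:6  s2:6  s3:2 — peak 6.
No arrangement of the 4 feasible schedules does better.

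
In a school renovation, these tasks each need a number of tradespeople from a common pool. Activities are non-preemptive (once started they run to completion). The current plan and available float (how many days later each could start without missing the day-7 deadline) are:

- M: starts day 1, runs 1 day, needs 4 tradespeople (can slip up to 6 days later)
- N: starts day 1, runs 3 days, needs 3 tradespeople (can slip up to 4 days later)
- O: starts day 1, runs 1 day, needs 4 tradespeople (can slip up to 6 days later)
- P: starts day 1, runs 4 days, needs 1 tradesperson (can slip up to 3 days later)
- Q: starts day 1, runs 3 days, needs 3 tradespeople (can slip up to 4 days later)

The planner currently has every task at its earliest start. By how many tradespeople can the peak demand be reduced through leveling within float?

9

Early-start peak: d1:15  d2:7  d3:7  d4:1  d5:0  d6:0  d7:0 ⇒ 15.
Leveled (M@1, N@3, O@2, P@1, Q@5): d1:5  d2:5  d3:4  d4:4  d5:6  d6:3  d7:3 ⇒ 6.
Reduction 15 − 6 = 9.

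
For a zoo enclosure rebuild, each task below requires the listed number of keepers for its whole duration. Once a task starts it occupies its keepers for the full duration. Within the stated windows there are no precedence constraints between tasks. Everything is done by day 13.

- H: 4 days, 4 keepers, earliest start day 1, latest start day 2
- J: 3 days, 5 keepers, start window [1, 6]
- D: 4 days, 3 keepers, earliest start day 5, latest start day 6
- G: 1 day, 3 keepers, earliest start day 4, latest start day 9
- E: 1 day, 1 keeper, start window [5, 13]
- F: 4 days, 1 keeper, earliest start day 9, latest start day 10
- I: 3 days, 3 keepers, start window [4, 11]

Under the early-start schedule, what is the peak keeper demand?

10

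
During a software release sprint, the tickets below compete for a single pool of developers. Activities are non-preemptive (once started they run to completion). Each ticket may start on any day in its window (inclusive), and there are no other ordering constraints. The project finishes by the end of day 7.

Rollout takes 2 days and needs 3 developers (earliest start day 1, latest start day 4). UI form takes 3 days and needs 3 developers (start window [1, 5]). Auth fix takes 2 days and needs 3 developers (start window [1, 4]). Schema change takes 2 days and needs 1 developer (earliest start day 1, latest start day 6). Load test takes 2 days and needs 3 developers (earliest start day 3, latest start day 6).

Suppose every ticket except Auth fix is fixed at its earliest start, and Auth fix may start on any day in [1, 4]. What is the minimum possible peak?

Auth fix@1: d1:10  d2:10  d3:6  d4:3  d5:0  d6:0  d7:0 → peak 10
Auth fix@2: d1:7  d2:10  d3:9  d4:3  d5:0  d6:0  d7:0 → peak 10
Auth fix@3: d1:7  d2:7  d3:9  d4:6  d5:0  d6:0  d7:0 → peak 9
Auth fix@4: d1:7  d2:7  d3:6  d4:6  d5:3  d6:0  d7:0 → peak 7
Best is Auth fix@4, peak 7.

7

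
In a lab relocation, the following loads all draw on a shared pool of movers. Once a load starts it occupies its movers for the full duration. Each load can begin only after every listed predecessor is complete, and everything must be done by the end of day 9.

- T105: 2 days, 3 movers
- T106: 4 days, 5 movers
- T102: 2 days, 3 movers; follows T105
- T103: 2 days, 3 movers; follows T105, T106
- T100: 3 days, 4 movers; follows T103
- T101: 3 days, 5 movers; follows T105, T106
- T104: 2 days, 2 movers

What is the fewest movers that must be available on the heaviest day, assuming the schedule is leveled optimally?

Early-start (T105@1, T106@1, T102@3, T103@5, T100@7, T101@5, T104@1) gives peak 10: d1:10  d2:10  d3:8  d4:8  d5:8  d6:8  d7:9  d8:4  d9:4.
Shift T104→8.
Schedule T105@1, T106@1, T102@3, T103@5, T100@7, T101@5, T104@8: d1:8  d2:8  d3:8  d4:8  d5:8  d6:8  d7:9  d8:6  d9:6 — peak 9.

9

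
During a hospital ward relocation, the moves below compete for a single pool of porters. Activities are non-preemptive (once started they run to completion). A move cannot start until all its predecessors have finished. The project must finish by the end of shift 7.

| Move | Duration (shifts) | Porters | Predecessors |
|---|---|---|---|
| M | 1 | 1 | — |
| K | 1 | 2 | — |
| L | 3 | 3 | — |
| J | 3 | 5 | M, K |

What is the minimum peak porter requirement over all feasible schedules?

5

Early-start (M@1, K@1, L@1, J@2) gives peak 8: s1:6  s2:8  s3:8  s4:5  s5:0  s6:0  s7:0.
Shift L→2, J→5.
Schedule M@1, K@1, L@2, J@5: s1:3  s2:3  s3:3  s4:3  s5:5  s6:5  s7:5 — peak 5.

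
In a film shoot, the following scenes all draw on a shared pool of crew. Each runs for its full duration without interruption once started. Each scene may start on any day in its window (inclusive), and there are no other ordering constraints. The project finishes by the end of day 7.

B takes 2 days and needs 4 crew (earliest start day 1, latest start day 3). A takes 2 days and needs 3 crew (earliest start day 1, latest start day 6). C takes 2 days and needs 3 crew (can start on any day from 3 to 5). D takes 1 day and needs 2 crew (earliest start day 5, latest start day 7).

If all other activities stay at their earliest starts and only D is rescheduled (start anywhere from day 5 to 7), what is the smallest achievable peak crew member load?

7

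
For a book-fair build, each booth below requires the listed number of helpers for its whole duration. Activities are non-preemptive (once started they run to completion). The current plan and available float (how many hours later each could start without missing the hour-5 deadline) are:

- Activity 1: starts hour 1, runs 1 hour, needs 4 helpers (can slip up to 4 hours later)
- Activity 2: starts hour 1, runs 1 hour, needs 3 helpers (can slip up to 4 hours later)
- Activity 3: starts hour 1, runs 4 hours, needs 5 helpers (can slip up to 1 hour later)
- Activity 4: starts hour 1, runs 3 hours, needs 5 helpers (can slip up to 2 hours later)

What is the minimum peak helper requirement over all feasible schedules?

Early-start (Activity 1@1, Activity 2@1, Activity 3@1, Activity 4@1) gives peak 17: h1:17  h2:10  h3:10  h4:5  h5:0.
Shift Activity 3→2, Activity 4→2.
Schedule Activity 1@1, Activity 2@1, Activity 3@2, Activity 4@2: h1:7  h2:10  h3:10  h4:10  h5:5 — peak 10.

10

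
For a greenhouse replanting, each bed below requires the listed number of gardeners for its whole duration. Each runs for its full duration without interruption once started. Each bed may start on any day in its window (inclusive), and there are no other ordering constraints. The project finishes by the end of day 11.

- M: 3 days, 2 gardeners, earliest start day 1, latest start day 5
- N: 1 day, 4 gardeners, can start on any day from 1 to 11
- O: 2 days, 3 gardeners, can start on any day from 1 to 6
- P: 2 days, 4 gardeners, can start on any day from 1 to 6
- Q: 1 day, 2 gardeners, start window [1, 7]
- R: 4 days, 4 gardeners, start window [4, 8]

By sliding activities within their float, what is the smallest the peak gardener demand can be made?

5

Early-start (M@1, N@1, O@1, P@1, Q@1, R@4) gives peak 15: d1:15  d2:9  d3:2  d4:4  d5:4  d6:4  d7:4  d8:0  d9:0  d10:0  d11:0.
Shift N→4, P→5, Q→3, R→7.
Schedule M@1, N@4, O@1, P@5, Q@3, R@7: d1:5  d2:5  d3:4  d4:4  d5:4  d6:4  d7:4  d8:4  d9:4  d10:4  d11:0 — peak 5.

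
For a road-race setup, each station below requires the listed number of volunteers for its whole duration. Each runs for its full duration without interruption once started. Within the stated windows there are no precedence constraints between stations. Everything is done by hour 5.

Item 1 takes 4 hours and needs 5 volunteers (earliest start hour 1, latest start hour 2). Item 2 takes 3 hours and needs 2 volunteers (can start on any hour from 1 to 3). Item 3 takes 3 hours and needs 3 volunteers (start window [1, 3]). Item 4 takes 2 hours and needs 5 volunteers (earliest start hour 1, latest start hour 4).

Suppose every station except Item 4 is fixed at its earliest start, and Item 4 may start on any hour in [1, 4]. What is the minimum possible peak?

Item 4@1: h1:15  h2:15  h3:10  h4:5  h5:0 → peak 15
Item 4@2: h1:10  h2:15  h3:15  h4:5  h5:0 → peak 15
Item 4@3: h1:10  h2:10  h3:15  h4:10  h5:0 → peak 15
Item 4@4: h1:10  h2:10  h3:10  h4:10  h5:5 → peak 10
Best is Item 4@4, peak 10.

10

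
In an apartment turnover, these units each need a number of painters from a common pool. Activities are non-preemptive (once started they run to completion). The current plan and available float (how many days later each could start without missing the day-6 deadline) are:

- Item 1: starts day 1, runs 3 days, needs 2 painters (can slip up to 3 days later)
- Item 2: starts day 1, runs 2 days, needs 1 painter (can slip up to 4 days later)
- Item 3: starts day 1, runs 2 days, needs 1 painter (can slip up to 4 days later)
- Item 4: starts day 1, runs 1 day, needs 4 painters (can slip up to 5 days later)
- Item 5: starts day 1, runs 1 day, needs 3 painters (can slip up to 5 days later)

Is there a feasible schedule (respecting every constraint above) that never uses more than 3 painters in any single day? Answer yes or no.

no

The minimum achievable peak is 4; 3 < 4, so no feasible schedule stays within the cap.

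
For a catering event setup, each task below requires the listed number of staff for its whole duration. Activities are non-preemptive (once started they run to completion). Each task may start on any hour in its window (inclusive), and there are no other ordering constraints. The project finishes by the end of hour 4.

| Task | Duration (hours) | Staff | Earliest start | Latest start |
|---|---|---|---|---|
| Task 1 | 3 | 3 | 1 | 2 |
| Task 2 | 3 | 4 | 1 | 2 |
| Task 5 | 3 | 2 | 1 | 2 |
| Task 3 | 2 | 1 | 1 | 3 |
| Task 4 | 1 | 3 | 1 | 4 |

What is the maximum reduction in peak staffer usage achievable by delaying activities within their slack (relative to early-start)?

3

Early-start peak: h1:13  h2:10  h3:9  h4:0 ⇒ 13.
Leveled (Task 1@1, Task 2@1, Task 5@1, Task 3@1, Task 4@4): h1:10  h2:10  h3:9  h4:3 ⇒ 10.
Reduction 13 − 10 = 3.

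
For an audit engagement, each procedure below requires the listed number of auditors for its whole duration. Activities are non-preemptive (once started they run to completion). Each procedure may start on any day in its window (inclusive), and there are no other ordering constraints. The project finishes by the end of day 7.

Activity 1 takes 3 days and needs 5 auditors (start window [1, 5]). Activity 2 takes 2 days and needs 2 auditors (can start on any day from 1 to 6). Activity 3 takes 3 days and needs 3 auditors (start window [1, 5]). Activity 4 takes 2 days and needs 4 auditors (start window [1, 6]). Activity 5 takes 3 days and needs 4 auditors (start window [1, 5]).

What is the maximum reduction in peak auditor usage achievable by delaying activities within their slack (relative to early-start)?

10

Early-start peak: d1:18  d2:18  d3:12  d4:0  d5:0  d6:0  d7:0 ⇒ 18.
Leveled (Activity 1@1, Activity 2@1, Activity 3@3, Activity 4@6, Activity 5@4): d1:7  d2:7  d3:8  d4:7  d5:7  d6:8  d7:4 ⇒ 8.
Reduction 18 − 8 = 10.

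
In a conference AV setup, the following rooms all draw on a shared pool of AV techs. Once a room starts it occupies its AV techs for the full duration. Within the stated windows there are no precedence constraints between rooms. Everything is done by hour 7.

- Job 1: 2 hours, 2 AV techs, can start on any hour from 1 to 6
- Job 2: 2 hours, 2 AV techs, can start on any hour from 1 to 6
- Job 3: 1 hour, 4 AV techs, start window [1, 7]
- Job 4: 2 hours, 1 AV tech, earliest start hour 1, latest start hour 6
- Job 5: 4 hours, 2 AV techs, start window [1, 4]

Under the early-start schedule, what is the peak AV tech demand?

11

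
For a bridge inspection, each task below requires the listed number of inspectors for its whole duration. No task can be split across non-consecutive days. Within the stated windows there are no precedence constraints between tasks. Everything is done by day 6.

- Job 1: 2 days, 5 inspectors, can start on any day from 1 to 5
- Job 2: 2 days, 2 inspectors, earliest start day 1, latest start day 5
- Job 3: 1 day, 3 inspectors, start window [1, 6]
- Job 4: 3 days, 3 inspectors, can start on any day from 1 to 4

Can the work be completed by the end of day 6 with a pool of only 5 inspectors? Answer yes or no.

Schedule Job 1@1, Job 2@3, Job 3@3, Job 4@4: d1:5  d2:5  d3:5  d4:5  d5:3  d6:3 — peak 5 ≤ 5.

yes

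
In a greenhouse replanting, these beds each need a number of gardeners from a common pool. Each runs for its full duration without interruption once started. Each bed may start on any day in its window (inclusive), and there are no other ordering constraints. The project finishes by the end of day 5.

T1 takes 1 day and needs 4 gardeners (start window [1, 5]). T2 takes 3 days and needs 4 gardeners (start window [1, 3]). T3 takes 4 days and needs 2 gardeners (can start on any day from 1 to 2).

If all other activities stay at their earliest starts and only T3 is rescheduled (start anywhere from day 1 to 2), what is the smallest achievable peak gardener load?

T3@1: d1:10  d2:6  d3:6  d4:2  d5:0 → peak 10
T3@2: d1:8  d2:6  d3:6  d4:2  d5:2 → peak 8
Best is T3@2, peak 8.

8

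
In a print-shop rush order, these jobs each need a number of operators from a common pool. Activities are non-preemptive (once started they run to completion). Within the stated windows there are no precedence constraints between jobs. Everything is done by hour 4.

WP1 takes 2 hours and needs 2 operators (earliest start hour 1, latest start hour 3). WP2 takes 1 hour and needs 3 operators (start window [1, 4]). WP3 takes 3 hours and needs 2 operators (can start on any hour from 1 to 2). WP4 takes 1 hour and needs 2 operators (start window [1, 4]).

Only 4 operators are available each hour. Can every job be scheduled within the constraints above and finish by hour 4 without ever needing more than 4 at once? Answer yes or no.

Schedule WP1@1, WP2@4, WP3@1, WP4@3: h1:4  h2:4  h3:4  h4:3 — peak 4 ≤ 4.

yes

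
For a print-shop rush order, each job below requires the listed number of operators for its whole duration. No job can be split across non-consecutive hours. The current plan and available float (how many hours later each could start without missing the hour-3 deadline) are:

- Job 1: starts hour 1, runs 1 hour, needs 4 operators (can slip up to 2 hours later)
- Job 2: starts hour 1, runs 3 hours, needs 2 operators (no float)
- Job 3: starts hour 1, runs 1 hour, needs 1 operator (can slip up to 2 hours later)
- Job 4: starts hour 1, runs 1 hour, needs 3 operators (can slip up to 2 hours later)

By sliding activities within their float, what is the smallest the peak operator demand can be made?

Early-start (Job 1@1, Job 2@1, Job 3@1, Job 4@1) gives peak 10: h1:10  h2:2  h3:2.
Shift Job 3→2, Job 4→2.
Schedule Job 1@1, Job 2@1, Job 3@2, Job 4@2: h1:6  h2:6  h3:2 — peak 6.

6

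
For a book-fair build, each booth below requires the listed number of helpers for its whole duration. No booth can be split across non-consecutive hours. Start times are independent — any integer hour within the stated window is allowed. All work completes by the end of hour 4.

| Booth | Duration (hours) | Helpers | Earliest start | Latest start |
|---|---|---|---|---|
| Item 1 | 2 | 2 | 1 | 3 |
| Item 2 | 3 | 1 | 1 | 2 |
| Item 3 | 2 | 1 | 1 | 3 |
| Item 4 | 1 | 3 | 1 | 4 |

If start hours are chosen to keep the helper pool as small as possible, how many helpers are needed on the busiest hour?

Early-start (Item 1@1, Item 2@1, Item 3@1, Item 4@1) gives peak 7: h1:7  h2:4  h3:1  h4:0.
Shift Item 4→3.
Schedule Item 1@1, Item 2@1, Item 3@1, Item 4@3: h1:4  h2:4  h3:4  h4:0 — peak 4.

4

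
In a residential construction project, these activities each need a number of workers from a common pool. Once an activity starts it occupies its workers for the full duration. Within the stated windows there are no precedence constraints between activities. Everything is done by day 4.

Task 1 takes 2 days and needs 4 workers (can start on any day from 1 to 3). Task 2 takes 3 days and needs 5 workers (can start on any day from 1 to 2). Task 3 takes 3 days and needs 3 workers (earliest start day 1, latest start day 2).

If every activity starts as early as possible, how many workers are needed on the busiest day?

12

Early-start schedule: Task 1@1, Task 2@1, Task 3@1.
Load per day: day 1: 12, day 2: 12, day 3: 8, day 4: 0.
Peak is 12.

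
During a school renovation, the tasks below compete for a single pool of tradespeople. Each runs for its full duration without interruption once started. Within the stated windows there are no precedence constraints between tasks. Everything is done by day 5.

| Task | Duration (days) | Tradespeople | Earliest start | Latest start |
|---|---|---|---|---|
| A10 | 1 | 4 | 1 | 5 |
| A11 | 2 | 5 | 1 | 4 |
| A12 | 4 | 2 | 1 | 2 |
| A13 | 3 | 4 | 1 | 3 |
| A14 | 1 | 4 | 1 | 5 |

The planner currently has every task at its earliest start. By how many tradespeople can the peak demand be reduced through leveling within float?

9

Early-start peak: d1:19  d2:11  d3:6  d4:2  d5:0 ⇒ 19.
Leveled (A10@1, A11@1, A12@2, A13@3, A14@3): d1:9  d2:7  d3:10  d4:6  d5:6 ⇒ 10.
Reduction 19 − 10 = 9.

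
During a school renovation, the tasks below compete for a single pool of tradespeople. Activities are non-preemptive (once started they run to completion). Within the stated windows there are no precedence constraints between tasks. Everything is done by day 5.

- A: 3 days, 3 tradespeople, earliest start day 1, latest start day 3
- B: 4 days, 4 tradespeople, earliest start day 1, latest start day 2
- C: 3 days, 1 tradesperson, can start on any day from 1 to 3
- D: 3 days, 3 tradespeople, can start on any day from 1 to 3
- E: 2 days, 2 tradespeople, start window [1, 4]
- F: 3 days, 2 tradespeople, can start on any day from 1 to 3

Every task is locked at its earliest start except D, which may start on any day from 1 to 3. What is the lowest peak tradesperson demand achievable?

D@1: d1:15  d2:15  d3:13  d4:4  d5:0 → peak 15
D@2: d1:12  d2:15  d3:13  d4:7  d5:0 → peak 15
D@3: d1:12  d2:12  d3:13  d4:7  d5:3 → peak 13
Best is D@3, peak 13.

13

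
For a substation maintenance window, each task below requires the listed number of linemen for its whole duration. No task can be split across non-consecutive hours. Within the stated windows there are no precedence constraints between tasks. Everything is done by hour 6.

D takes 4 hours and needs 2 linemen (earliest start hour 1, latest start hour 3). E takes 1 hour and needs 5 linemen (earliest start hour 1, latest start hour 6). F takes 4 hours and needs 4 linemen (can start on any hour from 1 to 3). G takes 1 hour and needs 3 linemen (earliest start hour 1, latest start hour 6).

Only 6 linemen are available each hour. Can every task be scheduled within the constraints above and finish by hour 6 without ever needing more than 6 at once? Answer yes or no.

yes

Schedule D@1, E@5, F@1, G@6: h1:6  h2:6  h3:6  h4:6  h5:5  h6:3 — peak 6 ≤ 6.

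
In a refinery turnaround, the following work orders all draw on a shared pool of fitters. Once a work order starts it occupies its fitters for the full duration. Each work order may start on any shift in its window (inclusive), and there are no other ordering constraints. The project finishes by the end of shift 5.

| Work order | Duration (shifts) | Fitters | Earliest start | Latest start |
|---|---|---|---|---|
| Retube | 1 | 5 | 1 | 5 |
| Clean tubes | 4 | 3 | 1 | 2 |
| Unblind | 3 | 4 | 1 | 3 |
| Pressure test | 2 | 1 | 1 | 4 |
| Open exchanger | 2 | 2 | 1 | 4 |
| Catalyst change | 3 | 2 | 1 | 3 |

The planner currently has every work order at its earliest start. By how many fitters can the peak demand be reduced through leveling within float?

Early-start peak: s1:17  s2:12  s3:9  s4:3  s5:0 ⇒ 17.
Leveled (Retube@1, Clean tubes@2, Unblind@1, Pressure test@4, Open exchanger@4, Catalyst change@2): s1:9  s2:9  s3:9  s4:8  s5:6 ⇒ 9.
Reduction 17 − 9 = 8.

8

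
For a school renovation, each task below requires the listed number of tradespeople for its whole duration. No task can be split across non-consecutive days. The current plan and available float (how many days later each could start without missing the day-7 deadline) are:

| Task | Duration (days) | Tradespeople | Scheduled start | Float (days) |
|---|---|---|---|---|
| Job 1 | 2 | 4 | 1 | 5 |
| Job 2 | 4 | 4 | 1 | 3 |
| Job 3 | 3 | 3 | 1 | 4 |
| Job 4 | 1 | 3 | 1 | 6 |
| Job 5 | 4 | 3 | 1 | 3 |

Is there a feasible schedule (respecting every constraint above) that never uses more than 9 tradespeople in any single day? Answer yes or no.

yes

Schedule Job 1@1, Job 2@3, Job 3@1, Job 4@7, Job 5@4: d1:7  d2:7  d3:7  d4:7  d5:7  d6:7  d7:6 — peak 7 ≤ 9.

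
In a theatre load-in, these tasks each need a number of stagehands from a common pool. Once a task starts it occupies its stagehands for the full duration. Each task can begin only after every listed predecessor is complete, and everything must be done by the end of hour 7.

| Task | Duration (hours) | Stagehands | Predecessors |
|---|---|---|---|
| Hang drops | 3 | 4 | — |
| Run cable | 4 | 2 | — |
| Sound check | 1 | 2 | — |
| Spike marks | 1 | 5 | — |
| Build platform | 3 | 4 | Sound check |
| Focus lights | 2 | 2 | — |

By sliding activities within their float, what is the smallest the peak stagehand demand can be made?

7

Early-start (Hang drops@1, Run cable@1, Sound check@1, Spike marks@1, Build platform@2, Focus lights@1) gives peak 15: h1:15  h2:12  h3:10  h4:6  h5:0  h6:0  h7:0.
Shift Run cable→2, Spike marks→4, Build platform→5, Focus lights→6.
Schedule Hang drops@1, Run cable@2, Sound check@1, Spike marks@4, Build platform@5, Focus lights@6: h1:6  h2:6  h3:6  h4:7  h5:6  h6:6  h7:6 — peak 7.
Total stagehand-hours = 43 over 7 hours ⇒ peak ≥ ⌈43/7⌉ = 7, so 7 is optimal.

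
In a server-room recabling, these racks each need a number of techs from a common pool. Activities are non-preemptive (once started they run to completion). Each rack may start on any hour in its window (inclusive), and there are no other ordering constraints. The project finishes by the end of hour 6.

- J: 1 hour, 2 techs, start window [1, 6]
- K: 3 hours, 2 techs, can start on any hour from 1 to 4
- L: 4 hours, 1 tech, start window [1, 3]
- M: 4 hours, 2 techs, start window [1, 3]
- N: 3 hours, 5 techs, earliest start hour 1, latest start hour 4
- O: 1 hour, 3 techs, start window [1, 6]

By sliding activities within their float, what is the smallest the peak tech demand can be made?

8

Early-start (J@1, K@1, L@1, M@1, N@1, O@1) gives peak 15: h1:15  h2:10  h3:10  h4:3  h5:0  h6:0.
Shift N→4, O→2.
Schedule J@1, K@1, L@1, M@1, N@4, O@2: h1:7  h2:8  h3:5  h4:8  h5:5  h6:5 — peak 8.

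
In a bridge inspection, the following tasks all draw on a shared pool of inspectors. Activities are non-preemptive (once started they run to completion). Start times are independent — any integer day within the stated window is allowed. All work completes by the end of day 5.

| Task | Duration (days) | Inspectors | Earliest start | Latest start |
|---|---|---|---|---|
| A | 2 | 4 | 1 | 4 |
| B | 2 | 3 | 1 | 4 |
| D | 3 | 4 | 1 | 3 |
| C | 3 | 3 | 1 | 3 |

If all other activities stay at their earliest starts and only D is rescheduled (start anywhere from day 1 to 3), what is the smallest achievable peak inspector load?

D@1: d1:14  d2:14  d3:7  d4:0  d5:0 → peak 14
D@2: d1:10  d2:14  d3:7  d4:4  d5:0 → peak 14
D@3: d1:10  d2:10  d3:7  d4:4  d5:4 → peak 10
Best is D@3, peak 10.

10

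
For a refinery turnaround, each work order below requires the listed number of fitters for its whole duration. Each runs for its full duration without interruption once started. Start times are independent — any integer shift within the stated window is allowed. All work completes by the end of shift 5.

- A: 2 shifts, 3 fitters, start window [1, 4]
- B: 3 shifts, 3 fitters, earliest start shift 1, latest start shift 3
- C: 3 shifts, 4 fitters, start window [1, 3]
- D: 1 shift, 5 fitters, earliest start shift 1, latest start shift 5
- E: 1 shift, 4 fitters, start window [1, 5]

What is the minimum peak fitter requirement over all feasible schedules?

Early-start (A@1, B@1, C@1, D@1, E@1) gives peak 19: s1:19  s2:10  s3:7  s4:0  s5:0.
Shift B→2, C→3, E→5.
Schedule A@1, B@2, C@3, D@1, E@5: s1:8  s2:6  s3:7  s4:7  s5:8 — peak 8.
Total fitter-shifts = 36 over 5 shifts ⇒ peak ≥ ⌈36/5⌉ = 8, so 8 is optimal.

8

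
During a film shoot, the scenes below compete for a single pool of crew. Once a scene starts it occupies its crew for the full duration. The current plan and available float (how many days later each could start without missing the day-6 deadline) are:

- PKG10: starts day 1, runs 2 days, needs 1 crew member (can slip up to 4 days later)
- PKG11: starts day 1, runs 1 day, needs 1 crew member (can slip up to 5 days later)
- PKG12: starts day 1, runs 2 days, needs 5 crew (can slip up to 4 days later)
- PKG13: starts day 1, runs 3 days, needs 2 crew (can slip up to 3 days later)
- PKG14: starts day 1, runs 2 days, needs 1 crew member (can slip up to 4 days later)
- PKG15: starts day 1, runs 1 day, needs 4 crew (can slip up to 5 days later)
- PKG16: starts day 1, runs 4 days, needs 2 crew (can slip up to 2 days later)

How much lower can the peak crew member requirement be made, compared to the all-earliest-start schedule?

Early-start peak: d1:16  d2:11  d3:4  d4:2  d5:0  d6:0 ⇒ 16.
Leveled (PKG10@1, PKG11@1, PKG12@5, PKG13@1, PKG14@2, PKG15@4, PKG16@1): d1:6  d2:6  d3:5  d4:6  d5:5  d6:5 ⇒ 6.
Reduction 16 − 6 = 10.

10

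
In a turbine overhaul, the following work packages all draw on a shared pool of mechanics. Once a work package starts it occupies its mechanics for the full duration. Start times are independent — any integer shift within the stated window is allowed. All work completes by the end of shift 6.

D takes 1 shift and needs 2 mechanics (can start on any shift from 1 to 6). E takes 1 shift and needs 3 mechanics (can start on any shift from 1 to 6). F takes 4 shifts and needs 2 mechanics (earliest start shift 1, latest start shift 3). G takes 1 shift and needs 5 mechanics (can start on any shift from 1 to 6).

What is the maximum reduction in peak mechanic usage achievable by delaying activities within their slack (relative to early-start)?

7

Early-start peak: s1:12  s2:2  s3:2  s4:2  s5:0  s6:0 ⇒ 12.
Leveled (D@1, E@1, F@2, G@6): s1:5  s2:2  s3:2  s4:2  s5:2  s6:5 ⇒ 5.
Reduction 12 − 5 = 7.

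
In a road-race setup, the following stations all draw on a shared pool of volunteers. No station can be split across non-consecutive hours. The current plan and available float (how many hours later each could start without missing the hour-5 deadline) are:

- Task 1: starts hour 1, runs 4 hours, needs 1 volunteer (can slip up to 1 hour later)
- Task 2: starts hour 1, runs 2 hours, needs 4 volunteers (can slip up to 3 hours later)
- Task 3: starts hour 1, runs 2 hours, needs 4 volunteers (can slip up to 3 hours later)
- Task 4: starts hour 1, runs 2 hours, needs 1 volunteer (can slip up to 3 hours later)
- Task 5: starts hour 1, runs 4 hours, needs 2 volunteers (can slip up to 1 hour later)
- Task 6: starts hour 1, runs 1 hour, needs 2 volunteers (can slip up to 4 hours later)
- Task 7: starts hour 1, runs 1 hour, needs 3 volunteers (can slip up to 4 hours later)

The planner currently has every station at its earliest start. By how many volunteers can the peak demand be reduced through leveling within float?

Early-start peak: h1:17  h2:12  h3:3  h4:3  h5:0 ⇒ 17.
Leveled (Task 1@1, Task 2@1, Task 3@3, Task 4@1, Task 5@1, Task 6@5, Task 7@5): h1:8  h2:8  h3:7  h4:7  h5:5 ⇒ 8.
Reduction 17 − 8 = 9.

9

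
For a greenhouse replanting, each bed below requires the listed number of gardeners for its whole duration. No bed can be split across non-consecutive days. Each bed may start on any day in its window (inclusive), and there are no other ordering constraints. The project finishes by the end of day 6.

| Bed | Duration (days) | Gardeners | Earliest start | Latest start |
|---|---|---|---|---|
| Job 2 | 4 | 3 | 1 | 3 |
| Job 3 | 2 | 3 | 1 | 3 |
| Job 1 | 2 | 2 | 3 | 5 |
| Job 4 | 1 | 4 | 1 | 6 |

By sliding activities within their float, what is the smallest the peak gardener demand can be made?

6

Early-start (Job 2@1, Job 3@1, Job 1@3, Job 4@1) gives peak 10: d1:10  d2:6  d3:5  d4:5  d5:0  d6:0.
Shift Job 4→5.
Schedule Job 2@1, Job 3@1, Job 1@3, Job 4@5: d1:6  d2:6  d3:5  d4:5  d5:4  d6:0 — peak 6.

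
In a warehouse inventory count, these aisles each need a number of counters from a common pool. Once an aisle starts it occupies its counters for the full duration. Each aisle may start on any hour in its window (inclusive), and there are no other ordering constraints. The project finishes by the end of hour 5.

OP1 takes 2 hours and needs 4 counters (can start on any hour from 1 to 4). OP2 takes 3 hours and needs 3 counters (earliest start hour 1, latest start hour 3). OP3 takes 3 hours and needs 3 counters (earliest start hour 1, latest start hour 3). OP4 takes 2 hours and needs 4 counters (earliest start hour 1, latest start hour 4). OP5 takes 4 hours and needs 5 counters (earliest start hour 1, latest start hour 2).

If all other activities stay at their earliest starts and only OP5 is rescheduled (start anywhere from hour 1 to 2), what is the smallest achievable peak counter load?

19

OP5@1: h1:19  h2:19  h3:11  h4:5  h5:0 → peak 19
OP5@2: h1:14  h2:19  h3:11  h4:5  h5:5 → peak 19
Best is OP5@1, peak 19.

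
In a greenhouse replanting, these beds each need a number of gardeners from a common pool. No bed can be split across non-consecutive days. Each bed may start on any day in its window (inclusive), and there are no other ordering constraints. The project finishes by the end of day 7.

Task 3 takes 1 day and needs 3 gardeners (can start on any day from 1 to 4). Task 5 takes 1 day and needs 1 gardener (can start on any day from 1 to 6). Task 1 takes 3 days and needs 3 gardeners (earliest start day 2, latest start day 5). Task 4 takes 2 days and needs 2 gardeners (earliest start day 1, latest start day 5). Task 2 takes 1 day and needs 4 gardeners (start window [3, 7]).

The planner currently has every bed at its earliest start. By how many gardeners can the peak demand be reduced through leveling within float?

3

Early-start peak: d1:6  d2:5  d3:7  d4:3  d5:0  d6:0  d7:0 ⇒ 7.
Leveled (Task 3@1, Task 5@1, Task 1@2, Task 4@5, Task 2@7): d1:4  d2:3  d3:3  d4:3  d5:2  d6:2  d7:4 ⇒ 4.
Reduction 7 − 4 = 3.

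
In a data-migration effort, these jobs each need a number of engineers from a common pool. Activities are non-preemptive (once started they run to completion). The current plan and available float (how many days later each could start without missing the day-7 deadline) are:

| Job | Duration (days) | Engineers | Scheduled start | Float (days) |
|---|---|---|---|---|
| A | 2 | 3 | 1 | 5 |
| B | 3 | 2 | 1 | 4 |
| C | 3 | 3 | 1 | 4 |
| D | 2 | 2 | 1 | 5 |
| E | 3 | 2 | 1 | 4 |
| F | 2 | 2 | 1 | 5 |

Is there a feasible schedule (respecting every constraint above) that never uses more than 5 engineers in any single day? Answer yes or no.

The minimum achievable peak is 6; 5 < 6, so no feasible schedule stays within the cap.

no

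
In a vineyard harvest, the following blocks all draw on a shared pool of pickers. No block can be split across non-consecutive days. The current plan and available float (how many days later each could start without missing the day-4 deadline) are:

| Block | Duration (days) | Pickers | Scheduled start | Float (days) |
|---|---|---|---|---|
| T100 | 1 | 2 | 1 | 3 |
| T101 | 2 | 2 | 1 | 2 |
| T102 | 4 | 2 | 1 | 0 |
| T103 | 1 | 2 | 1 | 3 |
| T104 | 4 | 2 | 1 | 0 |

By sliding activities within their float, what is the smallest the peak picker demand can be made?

6

Early-start (T100@1, T101@1, T102@1, T103@1, T104@1) gives peak 10: d1:10  d2:6  d3:4  d4:4.
Shift T101→2, T103→4.
Schedule T100@1, T101@2, T102@1, T103@4, T104@1: d1:6  d2:6  d3:6  d4:6 — peak 6.
Total picker-days = 24 over 4 days ⇒ peak ≥ ⌈24/4⌉ = 6, so 6 is optimal.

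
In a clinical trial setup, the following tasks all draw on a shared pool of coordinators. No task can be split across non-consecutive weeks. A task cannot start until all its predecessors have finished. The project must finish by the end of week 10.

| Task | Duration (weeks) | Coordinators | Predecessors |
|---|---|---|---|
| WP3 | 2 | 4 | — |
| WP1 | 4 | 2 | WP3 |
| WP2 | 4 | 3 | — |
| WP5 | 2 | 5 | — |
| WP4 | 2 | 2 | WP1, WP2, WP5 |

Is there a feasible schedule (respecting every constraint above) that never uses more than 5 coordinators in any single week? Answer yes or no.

yes

Schedule WP3@1, WP1@3, WP2@3, WP5@7, WP4@9: w1:4  w2:4  w3:5  w4:5  w5:5  w6:5  w7:5  w8:5  w9:2  w10:2 — peak 5 ≤ 5.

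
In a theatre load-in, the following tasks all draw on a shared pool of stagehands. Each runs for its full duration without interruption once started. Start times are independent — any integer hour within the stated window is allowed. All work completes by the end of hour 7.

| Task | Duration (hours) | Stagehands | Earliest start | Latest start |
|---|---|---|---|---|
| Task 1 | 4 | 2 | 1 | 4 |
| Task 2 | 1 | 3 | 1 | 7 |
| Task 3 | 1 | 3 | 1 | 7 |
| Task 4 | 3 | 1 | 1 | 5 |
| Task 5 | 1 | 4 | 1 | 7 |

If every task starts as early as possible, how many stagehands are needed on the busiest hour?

13

Early-start schedule: Task 1@1, Task 2@1, Task 3@1, Task 4@1, Task 5@1.
Load per hour: hour 1: 13, hour 2: 3, hour 3: 3, hour 4: 2, hour 5: 0, hour 6: 0, hour 7: 0.
Peak is 13.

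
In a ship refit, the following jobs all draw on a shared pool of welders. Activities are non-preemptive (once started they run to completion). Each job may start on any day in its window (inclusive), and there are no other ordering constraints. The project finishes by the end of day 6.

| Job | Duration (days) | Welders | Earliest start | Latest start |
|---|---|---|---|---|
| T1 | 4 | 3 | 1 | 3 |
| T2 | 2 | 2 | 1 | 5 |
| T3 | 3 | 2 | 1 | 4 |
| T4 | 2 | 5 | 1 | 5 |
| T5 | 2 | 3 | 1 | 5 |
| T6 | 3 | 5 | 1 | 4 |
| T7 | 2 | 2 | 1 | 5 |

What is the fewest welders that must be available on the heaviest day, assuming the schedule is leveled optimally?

10

Early-start (T1@1, T2@1, T3@1, T4@1, T5@1, T6@1, T7@1) gives peak 22: d1:22  d2:22  d3:10  d4:3  d5:0  d6:0.
Shift T4→5, T6→4, T7→3.
Schedule T1@1, T2@1, T3@1, T4@5, T5@1, T6@4, T7@3: d1:10  d2:10  d3:7  d4:10  d5:10  d6:10 — peak 10.
Total welder-days = 57 over 6 days ⇒ peak ≥ ⌈57/6⌉ = 10, so 10 is optimal.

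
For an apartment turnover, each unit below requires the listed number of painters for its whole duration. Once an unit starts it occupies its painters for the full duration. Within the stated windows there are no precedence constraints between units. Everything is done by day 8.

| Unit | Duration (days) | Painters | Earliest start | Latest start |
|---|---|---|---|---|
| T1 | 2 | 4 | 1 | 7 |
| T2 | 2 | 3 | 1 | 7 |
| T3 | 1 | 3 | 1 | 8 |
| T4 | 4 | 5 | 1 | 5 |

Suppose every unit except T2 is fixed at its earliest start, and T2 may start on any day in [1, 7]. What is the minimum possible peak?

T2@1: d1:15  d2:12  d3:5  d4:5  d5:0  d6:0  d7:0  d8:0 → peak 15
T2@2: d1:12  d2:12  d3:8  d4:5  d5:0  d6:0  d7:0  d8:0 → peak 12
T2@3: d1:12  d2:9  d3:8  d4:8  d5:0  d6:0  d7:0  d8:0 → peak 12
T2@4: d1:12  d2:9  d3:5  d4:8  d5:3  d6:0  d7:0  d8:0 → peak 12
T2@5: d1:12  d2:9  d3:5  d4:5  d5:3  d6:3  d7:0  d8:0 → peak 12
T2@6: d1:12  d2:9  d3:5  d4:5  d5:0  d6:3  d7:3  d8:0 → peak 12
T2@7: d1:12  d2:9  d3:5  d4:5  d5:0  d6:0  d7:3  d8:3 → peak 12
Best is T2@2, peak 12.

12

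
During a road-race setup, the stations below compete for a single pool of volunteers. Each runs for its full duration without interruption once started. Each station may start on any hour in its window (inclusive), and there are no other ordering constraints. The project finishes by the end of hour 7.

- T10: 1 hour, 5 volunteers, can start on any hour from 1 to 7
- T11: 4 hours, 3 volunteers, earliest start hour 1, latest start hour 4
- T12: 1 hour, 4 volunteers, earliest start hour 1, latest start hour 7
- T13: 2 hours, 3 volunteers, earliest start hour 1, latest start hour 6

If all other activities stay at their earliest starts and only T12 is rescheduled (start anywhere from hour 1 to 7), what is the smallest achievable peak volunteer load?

11

T12@1: h1:15  h2:6  h3:3  h4:3  h5:0  h6:0  h7:0 → peak 15
T12@2: h1:11  h2:10  h3:3  h4:3  h5:0  h6:0  h7:0 → peak 11
T12@3: h1:11  h2:6  h3:7  h4:3  h5:0  h6:0  h7:0 → peak 11
T12@4: h1:11  h2:6  h3:3  h4:7  h5:0  h6:0  h7:0 → peak 11
T12@5: h1:11  h2:6  h3:3  h4:3  h5:4  h6:0  h7:0 → peak 11
T12@6: h1:11  h2:6  h3:3  h4:3  h5:0  h6:4  h7:0 → peak 11
T12@7: h1:11  h2:6  h3:3  h4:3  h5:0  h6:0  h7:4 → peak 11
Best is T12@2, peak 11.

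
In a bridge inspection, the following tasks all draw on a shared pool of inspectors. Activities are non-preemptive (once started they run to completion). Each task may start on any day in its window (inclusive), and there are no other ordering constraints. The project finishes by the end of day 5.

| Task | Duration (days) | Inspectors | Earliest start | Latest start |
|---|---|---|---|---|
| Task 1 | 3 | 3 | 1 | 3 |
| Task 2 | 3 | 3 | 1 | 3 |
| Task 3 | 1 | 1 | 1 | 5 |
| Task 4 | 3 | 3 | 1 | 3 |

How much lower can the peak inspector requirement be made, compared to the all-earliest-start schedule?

1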